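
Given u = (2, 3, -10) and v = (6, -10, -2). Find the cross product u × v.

i: 3·(-2) - (-10)·(-10) = -6 - 100 = -106
j: (-10)·6 - 2·(-2) = -60 - (-4) = -56
k: 2·(-10) - 3·6 = -20 - 18 = -38
u × v = (-106, -56, -38)

(-106, -56, -38)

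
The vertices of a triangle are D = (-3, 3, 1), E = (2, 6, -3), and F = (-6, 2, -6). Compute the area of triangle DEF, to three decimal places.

DE = (5, 3, -4),  DF = (-3, -1, -7)
i: 3·(-7) - (-4)·(-1) = -21 - 4 = -25
j: (-4)·(-3) - 5·(-7) = 12 - (-35) = 47
k: 5·(-1) - 3·(-3) = -5 - (-9) = 4
DE × DF = (-25, 47, 4)
|DE × DF| = √2850 ≈ 53.3854
area = ½ · 53.3854 ≈ 26.693

26.693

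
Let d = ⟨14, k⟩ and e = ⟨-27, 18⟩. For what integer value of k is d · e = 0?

21

d · e = 14·(-27) + k·18 = -378 + 18k
Set equal to 0: 18k = 378, so k = 21.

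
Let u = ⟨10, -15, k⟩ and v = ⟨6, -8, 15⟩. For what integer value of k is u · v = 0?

u · v = 10·6 + (-15)·(-8) + k·15 = 180 + 15k
Set equal to 0: 15k = -180, so k = -12.

-12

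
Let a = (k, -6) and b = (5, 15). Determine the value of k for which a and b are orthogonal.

18

a · b = k·5 + (-6)·15 = -90 + 5k
Set equal to 0: 5k = 90, so k = 18.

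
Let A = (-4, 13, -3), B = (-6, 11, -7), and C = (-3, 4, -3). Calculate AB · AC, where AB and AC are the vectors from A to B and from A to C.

16

AB = B − A = (-2, -2, -4)
AC = C − A = (1, -9, 0)
AB · AC = (-2)·1 + (-2)·(-9) + (-4)·0 = -2 + 18 + 0 = 16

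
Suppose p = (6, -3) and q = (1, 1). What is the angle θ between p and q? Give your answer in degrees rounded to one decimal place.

71.6

p · q = 6·1 + (-3)·1 = 6 - 3 = 3
|p|² = 36 + 9 = 45,  |p| = √45 ≈ 6.708204
|q|² = 1 + 1 = 2,  |q| = √2 ≈ 1.414214
cos θ = 3 / (6.708204 · 1.414214) ≈ 0.31623
θ = arccos(0.31623) ≈ 71.6°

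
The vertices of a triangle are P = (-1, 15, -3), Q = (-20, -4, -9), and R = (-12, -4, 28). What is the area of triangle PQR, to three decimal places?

PQ = (-19, -19, -6),  PR = (-11, -19, 31)
i: (-19)·31 - (-6)·(-19) = -589 - 114 = -703
j: (-6)·(-11) - (-19)·31 = 66 - (-589) = 655
k: (-19)·(-19) - (-19)·(-11) = 361 - 209 = 152
PQ × PR = (-703, 655, 152)
|PQ × PR| = √946338 ≈ 972.7991
area = ½ · 972.7991 ≈ 486.400

486.400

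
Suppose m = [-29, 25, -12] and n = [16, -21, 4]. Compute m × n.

i: 25·4 - (-12)·(-21) = 100 - 252 = -152
j: (-12)·16 - (-29)·4 = -192 - (-116) = -76
k: (-29)·(-21) - 25·16 = 609 - 400 = 209
m × n = (-152, -76, 209)

(-152, -76, 209)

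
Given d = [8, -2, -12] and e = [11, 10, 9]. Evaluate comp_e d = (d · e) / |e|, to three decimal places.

-2.302

d · e = 8·11 + (-2)·10 + (-12)·9 = 88 - 20 - 108 = -40
|e| = √(121 + 100 + 81) = √302 ≈ 17.3781
comp_e d = -40 / √302 ≈ -2.302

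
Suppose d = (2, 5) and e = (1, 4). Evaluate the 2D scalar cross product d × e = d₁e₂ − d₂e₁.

3

2·4 - 5·1 = 8 - 5 = 3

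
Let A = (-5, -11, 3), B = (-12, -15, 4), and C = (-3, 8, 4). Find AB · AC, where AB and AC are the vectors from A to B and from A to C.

AB = B − A = (-7, -4, 1)
AC = C − A = (2, 19, 1)
AB · AC = (-7)·2 + (-4)·19 + 1·1 = -14 - 76 + 1 = -89

-89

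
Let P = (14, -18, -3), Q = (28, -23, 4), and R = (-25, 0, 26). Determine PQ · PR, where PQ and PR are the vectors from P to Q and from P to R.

PQ = Q − P = (14, -5, 7)
PR = R − P = (-39, 18, 29)
PQ · PR = 14·(-39) + (-5)·18 + 7·29 = -546 - 90 + 203 = -433

-433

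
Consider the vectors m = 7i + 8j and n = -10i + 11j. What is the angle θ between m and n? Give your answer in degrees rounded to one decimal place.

m · n = 7·(-10) + 8·11 = -70 + 88 = 18
|m|² = 49 + 64 = 113,  |m| = √113 ≈ 10.630146
|n|² = 100 + 121 = 221,  |n| = √221 ≈ 14.866069
cos θ = 18 / (10.630146 · 14.866069) ≈ 0.11390
θ = arccos(0.11390) ≈ 83.5°

83.5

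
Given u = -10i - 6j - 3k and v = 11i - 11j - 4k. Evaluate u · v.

u · v = (-10)·11 + (-6)·(-11) + (-3)·(-4) = -110 + 66 + 12 = -32

-32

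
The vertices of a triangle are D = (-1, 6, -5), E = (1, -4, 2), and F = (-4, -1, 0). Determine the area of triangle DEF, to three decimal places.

DE = (2, -10, 7),  DF = (-3, -7, 5)
i: (-10)·5 - 7·(-7) = -50 - (-49) = -1
j: 7·(-3) - 2·5 = -21 - 10 = -31
k: 2·(-7) - (-10)·(-3) = -14 - 30 = -44
DE × DF = (-1, -31, -44)
|DE × DF| = √2898 ≈ 53.8331
area = ½ · 53.8331 ≈ 26.917

26.917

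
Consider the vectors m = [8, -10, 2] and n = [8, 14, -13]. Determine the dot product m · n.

m · n = 8·8 + (-10)·14 + 2·(-13) = 64 - 140 - 26 = -102

-102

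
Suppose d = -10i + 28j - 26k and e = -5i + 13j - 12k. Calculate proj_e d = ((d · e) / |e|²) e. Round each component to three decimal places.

d · e = (-10)·(-5) + 28·13 + (-26)·(-12) = 50 + 364 + 312 = 726
|e|² = 25 + 169 + 144 = 338
proj_e d = (726/338) · (-5, 13, -12) ≈ (-10.740, 27.923, -25.775)

(-10.740, 27.923, -25.775)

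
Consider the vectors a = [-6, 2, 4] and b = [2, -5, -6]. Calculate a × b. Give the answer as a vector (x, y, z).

i: 2·(-6) - 4·(-5) = -12 - (-20) = 8
j: 4·2 - (-6)·(-6) = 8 - 36 = -28
k: (-6)·(-5) - 2·2 = 30 - 4 = 26
a × b = (8, -28, 26)

(8, -28, 26)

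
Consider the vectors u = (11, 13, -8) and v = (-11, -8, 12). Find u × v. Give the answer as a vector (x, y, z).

(92, -44, 55)

i: 13·12 - (-8)·(-8) = 156 - 64 = 92
j: (-8)·(-11) - 11·12 = 88 - 132 = -44
k: 11·(-8) - 13·(-11) = -88 - (-143) = 55
u × v = (92, -44, 55)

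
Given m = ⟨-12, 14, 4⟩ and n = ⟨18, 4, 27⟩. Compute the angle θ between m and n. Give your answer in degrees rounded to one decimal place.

94.8

m · n = (-12)·18 + 14·4 + 4·27 = -216 + 56 + 108 = -52
|m|² = 144 + 196 + 16 = 356,  |m| = √356 ≈ 18.867962
|n|² = 324 + 16 + 729 = 1069,  |n| = √1069 ≈ 32.695565
cos θ = -52 / (18.867962 · 32.695565) ≈ -0.08429
θ = arccos(-0.08429) ≈ 94.8°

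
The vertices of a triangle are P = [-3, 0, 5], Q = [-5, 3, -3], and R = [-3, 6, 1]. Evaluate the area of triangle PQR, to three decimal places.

PQ = (-2, 3, -8),  PR = (0, 6, -4)
i: 3·(-4) - (-8)·6 = -12 - (-48) = 36
j: (-8)·0 - (-2)·(-4) = 0 - 8 = -8
k: (-2)·6 - 3·0 = -12 - 0 = -12
PQ × PR = (36, -8, -12)
|PQ × PR| = √1504 ≈ 38.7814
area = ½ · 38.7814 ≈ 19.391

19.391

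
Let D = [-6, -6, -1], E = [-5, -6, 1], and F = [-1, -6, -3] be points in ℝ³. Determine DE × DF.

DE = (1, 0, 2)
DF = (5, 0, -2)
i: 0·(-2) - 2·0 = 0 - 0 = 0
j: 2·5 - 1·(-2) = 10 - (-2) = 12
k: 1·0 - 0·5 = 0 - 0 = 0
DE × DF = (0, 12, 0)

(0, 12, 0)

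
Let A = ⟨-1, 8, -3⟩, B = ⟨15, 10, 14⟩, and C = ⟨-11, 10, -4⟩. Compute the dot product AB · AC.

-173

AB = B − A = (16, 2, 17)
AC = C − A = (-10, 2, -1)
AB · AC = 16·(-10) + 2·2 + 17·(-1) = -160 + 4 - 17 = -173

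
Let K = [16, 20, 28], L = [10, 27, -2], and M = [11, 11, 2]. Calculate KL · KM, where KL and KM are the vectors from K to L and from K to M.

KL = L − K = (-6, 7, -30)
KM = M − K = (-5, -9, -26)
KL · KM = (-6)·(-5) + 7·(-9) + (-30)·(-26) = 30 - 63 + 780 = 747

747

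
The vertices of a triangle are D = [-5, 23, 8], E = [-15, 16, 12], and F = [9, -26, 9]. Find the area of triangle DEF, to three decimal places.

DE = (-10, -7, 4),  DF = (14, -49, 1)
i: (-7)·1 - 4·(-49) = -7 - (-196) = 189
j: 4·14 - (-10)·1 = 56 - (-10) = 66
k: (-10)·(-49) - (-7)·14 = 490 - (-98) = 588
DE × DF = (189, 66, 588)
|DE × DF| = √385821 ≈ 621.1449
area = ½ · 621.1449 ≈ 310.572

310.572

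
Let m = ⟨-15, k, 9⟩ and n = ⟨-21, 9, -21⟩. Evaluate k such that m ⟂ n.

m · n = (-15)·(-21) + k·9 + 9·(-21) = 126 + 9k
Set equal to 0: 9k = -126, so k = -14.

-14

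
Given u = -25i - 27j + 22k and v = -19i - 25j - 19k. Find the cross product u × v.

i: (-27)·(-19) - 22·(-25) = 513 - (-550) = 1063
j: 22·(-19) - (-25)·(-19) = -418 - 475 = -893
k: (-25)·(-25) - (-27)·(-19) = 625 - 513 = 112
u × v = (1063, -893, 112)

(1063, -893, 112)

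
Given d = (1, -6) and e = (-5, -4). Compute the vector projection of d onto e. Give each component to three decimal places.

(-2.317, -1.854)

d · e = 1·(-5) + (-6)·(-4) = -5 + 24 = 19
|e|² = 25 + 16 = 41
proj_e d = (19/41) · (-5, -4) ≈ (-2.317, -1.854)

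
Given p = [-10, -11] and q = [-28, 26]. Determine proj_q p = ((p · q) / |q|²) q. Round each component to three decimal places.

(0.115, -0.107)

p · q = (-10)·(-28) + (-11)·26 = 280 - 286 = -6
|q|² = 784 + 676 = 1460
proj_q p = (-6/1460) · (-28, 26) ≈ (0.115, -0.107)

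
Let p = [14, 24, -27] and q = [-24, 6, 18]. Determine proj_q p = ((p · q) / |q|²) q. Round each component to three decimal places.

(17.385, -4.346, -13.038)

p · q = 14·(-24) + 24·6 + (-27)·18 = -336 + 144 - 486 = -678
|q|² = 576 + 36 + 324 = 936
proj_q p = (-678/936) · (-24, 6, 18) ≈ (17.385, -4.346, -13.038)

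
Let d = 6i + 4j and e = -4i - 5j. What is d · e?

d · e = 6·(-4) + 4·(-5) = -24 - 20 = -44

-44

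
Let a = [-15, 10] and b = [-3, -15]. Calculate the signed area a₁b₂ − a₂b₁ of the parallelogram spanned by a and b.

(-15)·(-15) - 10·(-3) = 225 - (-30) = 255

255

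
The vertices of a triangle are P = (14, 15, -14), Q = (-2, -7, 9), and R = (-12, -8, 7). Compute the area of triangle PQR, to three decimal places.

169.373

PQ = (-16, -22, 23),  PR = (-26, -23, 21)
i: (-22)·21 - 23·(-23) = -462 - (-529) = 67
j: 23·(-26) - (-16)·21 = -598 - (-336) = -262
k: (-16)·(-23) - (-22)·(-26) = 368 - 572 = -204
PQ × PR = (67, -262, -204)
|PQ × PR| = √114749 ≈ 338.7462
area = ½ · 338.7462 ≈ 169.373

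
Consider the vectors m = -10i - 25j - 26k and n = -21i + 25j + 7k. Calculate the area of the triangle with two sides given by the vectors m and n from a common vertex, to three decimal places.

i: (-25)·7 - (-26)·25 = -175 - (-650) = 475
j: (-26)·(-21) - (-10)·7 = 546 - (-70) = 616
k: (-10)·25 - (-25)·(-21) = -250 - 525 = -775
m × n = (475, 616, -775)
|m × n| = √(475² + 616² + (-775)²) = √1205706 ≈ 1098.0464
area = ½ · 1098.0464 ≈ 549.023

549.023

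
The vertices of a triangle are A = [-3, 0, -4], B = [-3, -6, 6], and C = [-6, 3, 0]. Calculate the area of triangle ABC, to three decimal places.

32.171

AB = (0, -6, 10),  AC = (-3, 3, 4)
i: (-6)·4 - 10·3 = -24 - 30 = -54
j: 10·(-3) - 0·4 = -30 - 0 = -30
k: 0·3 - (-6)·(-3) = 0 - 18 = -18
AB × AC = (-54, -30, -18)
|AB × AC| = √4140 ≈ 64.3428
area = ½ · 64.3428 ≈ 32.171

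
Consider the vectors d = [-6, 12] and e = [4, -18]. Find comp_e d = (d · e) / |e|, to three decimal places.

d · e = (-6)·4 + 12·(-18) = -24 - 216 = -240
|e| = √(16 + 324) = √340 ≈ 18.4391
comp_e d = -240 / √340 ≈ -13.016

-13.016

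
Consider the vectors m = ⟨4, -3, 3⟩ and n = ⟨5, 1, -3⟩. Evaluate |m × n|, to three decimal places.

i: (-3)·(-3) - 3·1 = 9 - 3 = 6
j: 3·5 - 4·(-3) = 15 - (-12) = 27
k: 4·1 - (-3)·5 = 4 - (-15) = 19
m × n = (6, 27, 19)
|m × n| = √(6² + 27² + 19²) = √1126 ≈ 33.5559

33.556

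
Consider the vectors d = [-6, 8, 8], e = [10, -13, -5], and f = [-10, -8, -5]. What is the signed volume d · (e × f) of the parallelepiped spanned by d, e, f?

-1030

e × f:
i: (-13)·(-5) - (-5)·(-8) = 65 - 40 = 25
j: (-5)·(-10) - 10·(-5) = 50 - (-50) = 100
k: 10·(-8) - (-13)·(-10) = -80 - 130 = -210
e × f = (25, 100, -210)
d · (e × f) = (-6)·25 + 8·100 + 8·(-210) = -150 + 800 - 1680 = -1030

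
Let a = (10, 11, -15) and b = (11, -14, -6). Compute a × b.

(-276, -105, -261)

i: 11·(-6) - (-15)·(-14) = -66 - 210 = -276
j: (-15)·11 - 10·(-6) = -165 - (-60) = -105
k: 10·(-14) - 11·11 = -140 - 121 = -261
a × b = (-276, -105, -261)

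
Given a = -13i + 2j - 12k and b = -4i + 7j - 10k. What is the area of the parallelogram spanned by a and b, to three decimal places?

133.075

i: 2·(-10) - (-12)·7 = -20 - (-84) = 64
j: (-12)·(-4) - (-13)·(-10) = 48 - 130 = -82
k: (-13)·7 - 2·(-4) = -91 - (-8) = -83
a × b = (64, -82, -83)
|a × b| = √(64² + (-82)² + (-83)²) = √17709 ≈ 133.0752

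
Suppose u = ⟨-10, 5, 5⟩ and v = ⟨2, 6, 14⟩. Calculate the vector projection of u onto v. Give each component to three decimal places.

u · v = (-10)·2 + 5·6 + 5·14 = -20 + 30 + 70 = 80
|v|² = 4 + 36 + 196 = 236
proj_v u = (80/236) · (2, 6, 14) ≈ (0.678, 2.034, 4.746)

(0.678, 2.034, 4.746)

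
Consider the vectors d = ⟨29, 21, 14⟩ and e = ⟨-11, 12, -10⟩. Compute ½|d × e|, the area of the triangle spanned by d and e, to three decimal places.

352.357

i: 21·(-10) - 14·12 = -210 - 168 = -378
j: 14·(-11) - 29·(-10) = -154 - (-290) = 136
k: 29·12 - 21·(-11) = 348 - (-231) = 579
d × e = (-378, 136, 579)
|d × e| = √((-378)² + 136² + 579²) = √496621 ≈ 704.7134
area = ½ · 704.7134 ≈ 352.357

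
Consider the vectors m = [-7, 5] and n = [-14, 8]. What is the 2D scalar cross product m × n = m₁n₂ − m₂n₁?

14

(-7)·8 - 5·(-14) = -56 - (-70) = 14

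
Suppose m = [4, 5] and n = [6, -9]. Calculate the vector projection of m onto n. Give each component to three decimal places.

(-1.077, 1.615)

m · n = 4·6 + 5·(-9) = 24 - 45 = -21
|n|² = 36 + 81 = 117
proj_n m = (-21/117) · (6, -9) ≈ (-1.077, 1.615)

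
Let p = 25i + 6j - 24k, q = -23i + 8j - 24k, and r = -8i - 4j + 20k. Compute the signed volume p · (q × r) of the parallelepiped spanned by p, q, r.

1768

q × r:
i: 8·20 - (-24)·(-4) = 160 - 96 = 64
j: (-24)·(-8) - (-23)·20 = 192 - (-460) = 652
k: (-23)·(-4) - 8·(-8) = 92 - (-64) = 156
q × r = (64, 652, 156)
p · (q × r) = 25·64 + 6·652 + (-24)·156 = 1600 + 3912 - 3744 = 1768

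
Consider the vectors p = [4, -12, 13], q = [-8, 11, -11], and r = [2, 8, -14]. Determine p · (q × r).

226

q × r:
i: 11·(-14) - (-11)·8 = -154 - (-88) = -66
j: (-11)·2 - (-8)·(-14) = -22 - 112 = -134
k: (-8)·8 - 11·2 = -64 - 22 = -86
q × r = (-66, -134, -86)
p · (q × r) = 4·(-66) + (-12)·(-134) + 13·(-86) = -264 + 1608 - 1118 = 226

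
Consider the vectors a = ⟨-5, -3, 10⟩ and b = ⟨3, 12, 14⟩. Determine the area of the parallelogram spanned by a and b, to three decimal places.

197.091

i: (-3)·14 - 10·12 = -42 - 120 = -162
j: 10·3 - (-5)·14 = 30 - (-70) = 100
k: (-5)·12 - (-3)·3 = -60 - (-9) = -51
a × b = (-162, 100, -51)
|a × b| = √((-162)² + 100² + (-51)²) = √38845 ≈ 197.0913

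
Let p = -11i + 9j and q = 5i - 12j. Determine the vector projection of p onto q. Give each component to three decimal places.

p · q = (-11)·5 + 9·(-12) = -55 - 108 = -163
|q|² = 25 + 144 = 169
proj_q p = (-163/169) · (5, -12) ≈ (-4.822, 11.574)

(-4.822, 11.574)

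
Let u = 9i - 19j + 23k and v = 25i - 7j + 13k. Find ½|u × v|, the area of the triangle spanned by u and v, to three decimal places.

311.008

i: (-19)·13 - 23·(-7) = -247 - (-161) = -86
j: 23·25 - 9·13 = 575 - 117 = 458
k: 9·(-7) - (-19)·25 = -63 - (-475) = 412
u × v = (-86, 458, 412)
|u × v| = √((-86)² + 458² + 412²) = √386904 ≈ 622.0161
area = ½ · 622.0161 ≈ 311.008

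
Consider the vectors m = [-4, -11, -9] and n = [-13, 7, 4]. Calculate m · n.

m · n = (-4)·(-13) + (-11)·7 + (-9)·4 = 52 - 77 - 36 = -61

-61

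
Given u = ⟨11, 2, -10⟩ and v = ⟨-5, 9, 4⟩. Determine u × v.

(98, 6, 109)

i: 2·4 - (-10)·9 = 8 - (-90) = 98
j: (-10)·(-5) - 11·4 = 50 - 44 = 6
k: 11·9 - 2·(-5) = 99 - (-10) = 109
u × v = (98, 6, 109)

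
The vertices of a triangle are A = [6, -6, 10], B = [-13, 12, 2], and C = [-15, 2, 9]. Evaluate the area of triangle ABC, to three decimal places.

AB = (-19, 18, -8),  AC = (-21, 8, -1)
i: 18·(-1) - (-8)·8 = -18 - (-64) = 46
j: (-8)·(-21) - (-19)·(-1) = 168 - 19 = 149
k: (-19)·8 - 18·(-21) = -152 - (-378) = 226
AB × AC = (46, 149, 226)
|AB × AC| = √75393 ≈ 274.5779
area = ½ · 274.5779 ≈ 137.289

137.289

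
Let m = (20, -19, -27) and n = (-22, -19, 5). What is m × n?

(-608, 494, -798)

i: (-19)·5 - (-27)·(-19) = -95 - 513 = -608
j: (-27)·(-22) - 20·5 = 594 - 100 = 494
k: 20·(-19) - (-19)·(-22) = -380 - 418 = -798
m × n = (-608, 494, -798)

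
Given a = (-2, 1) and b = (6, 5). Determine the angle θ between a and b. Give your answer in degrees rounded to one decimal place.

a · b = (-2)·6 + 1·5 = -12 + 5 = -7
|a|² = 4 + 1 = 5,  |a| = √5 ≈ 2.236068
|b|² = 36 + 25 = 61,  |b| = √61 ≈ 7.810250
cos θ = -7 / (2.236068 · 7.810250) ≈ -0.40082
θ = arccos(-0.40082) ≈ 113.6°

113.6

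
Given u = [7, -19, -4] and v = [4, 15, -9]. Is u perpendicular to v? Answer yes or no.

u · v = 7·4 + (-19)·15 + (-4)·(-9) = 28 - 285 + 36 = -221
Nonzero, so the vectors are not orthogonal.

no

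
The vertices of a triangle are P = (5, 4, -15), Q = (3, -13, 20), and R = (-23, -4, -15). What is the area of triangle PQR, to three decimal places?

PQ = (-2, -17, 35),  PR = (-28, -8, 0)
i: (-17)·0 - 35·(-8) = 0 - (-280) = 280
j: 35·(-28) - (-2)·0 = -980 - 0 = -980
k: (-2)·(-8) - (-17)·(-28) = 16 - 476 = -460
PQ × PR = (280, -980, -460)
|PQ × PR| = √1250400 ≈ 1118.2129
area = ½ · 1118.2129 ≈ 559.106

559.106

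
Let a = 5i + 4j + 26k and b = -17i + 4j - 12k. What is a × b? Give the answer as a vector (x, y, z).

i: 4·(-12) - 26·4 = -48 - 104 = -152
j: 26·(-17) - 5·(-12) = -442 - (-60) = -382
k: 5·4 - 4·(-17) = 20 - (-68) = 88
a × b = (-152, -382, 88)

(-152, -382, 88)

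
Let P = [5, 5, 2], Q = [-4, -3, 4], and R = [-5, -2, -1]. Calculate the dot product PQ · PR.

140

PQ = Q − P = (-9, -8, 2)
PR = R − P = (-10, -7, -3)
PQ · PR = (-9)·(-10) + (-8)·(-7) + 2·(-3) = 90 + 56 - 6 = 140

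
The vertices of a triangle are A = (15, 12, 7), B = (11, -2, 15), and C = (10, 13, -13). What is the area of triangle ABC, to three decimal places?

AB = (-4, -14, 8),  AC = (-5, 1, -20)
i: (-14)·(-20) - 8·1 = 280 - 8 = 272
j: 8·(-5) - (-4)·(-20) = -40 - 80 = -120
k: (-4)·1 - (-14)·(-5) = -4 - 70 = -74
AB × AC = (272, -120, -74)
|AB × AC| = √93860 ≈ 306.3658
area = ½ · 306.3658 ≈ 153.183

153.183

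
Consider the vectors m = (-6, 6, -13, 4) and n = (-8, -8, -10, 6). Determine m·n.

154

m · n = (-6)·(-8) + 6·(-8) + (-13)·(-10) + 4·6 = 48 - 48 + 130 + 24 = 154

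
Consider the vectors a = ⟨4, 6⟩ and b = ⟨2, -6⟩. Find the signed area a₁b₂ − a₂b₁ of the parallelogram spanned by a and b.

4·(-6) - 6·2 = -24 - 12 = -36

-36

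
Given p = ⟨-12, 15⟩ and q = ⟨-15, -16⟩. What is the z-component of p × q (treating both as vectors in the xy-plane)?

(-12)·(-16) - 15·(-15) = 192 - (-225) = 417

417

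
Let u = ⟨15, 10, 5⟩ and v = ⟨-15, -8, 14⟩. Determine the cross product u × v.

(180, -285, 30)

i: 10·14 - 5·(-8) = 140 - (-40) = 180
j: 5·(-15) - 15·14 = -75 - 210 = -285
k: 15·(-8) - 10·(-15) = -120 - (-150) = 30
u × v = (180, -285, 30)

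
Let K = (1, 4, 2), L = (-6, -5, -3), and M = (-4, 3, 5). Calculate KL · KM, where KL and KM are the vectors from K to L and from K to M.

KL = L − K = (-7, -9, -5)
KM = M − K = (-5, -1, 3)
KL · KM = (-7)·(-5) + (-9)·(-1) + (-5)·3 = 35 + 9 - 15 = 29

29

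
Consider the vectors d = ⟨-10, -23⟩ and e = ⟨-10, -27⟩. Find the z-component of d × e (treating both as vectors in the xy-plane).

40

(-10)·(-27) - (-23)·(-10) = 270 - 230 = 40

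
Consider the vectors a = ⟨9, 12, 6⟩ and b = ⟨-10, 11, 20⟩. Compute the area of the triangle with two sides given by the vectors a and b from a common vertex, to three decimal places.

184.280

i: 12·20 - 6·11 = 240 - 66 = 174
j: 6·(-10) - 9·20 = -60 - 180 = -240
k: 9·11 - 12·(-10) = 99 - (-120) = 219
a × b = (174, -240, 219)
|a × b| = √(174² + (-240)² + 219²) = √135837 ≈ 368.5607
area = ½ · 368.5607 ≈ 184.280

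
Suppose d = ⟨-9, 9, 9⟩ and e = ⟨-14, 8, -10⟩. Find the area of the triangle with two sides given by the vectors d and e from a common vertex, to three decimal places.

i: 9·(-10) - 9·8 = -90 - 72 = -162
j: 9·(-14) - (-9)·(-10) = -126 - 90 = -216
k: (-9)·8 - 9·(-14) = -72 - (-126) = 54
d × e = (-162, -216, 54)
|d × e| = √((-162)² + (-216)² + 54²) = √75816 ≈ 275.3471
area = ½ · 275.3471 ≈ 137.674

137.674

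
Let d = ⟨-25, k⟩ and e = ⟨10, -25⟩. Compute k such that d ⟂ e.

d · e = (-25)·10 + k·(-25) = -250 - 25k
Set equal to 0: -25k = 250, so k = -10.

-10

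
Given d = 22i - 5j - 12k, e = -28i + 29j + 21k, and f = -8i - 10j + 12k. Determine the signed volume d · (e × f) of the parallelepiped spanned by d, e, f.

5292

e × f:
i: 29·12 - 21·(-10) = 348 - (-210) = 558
j: 21·(-8) - (-28)·12 = -168 - (-336) = 168
k: (-28)·(-10) - 29·(-8) = 280 - (-232) = 512
e × f = (558, 168, 512)
d · (e × f) = 22·558 + (-5)·168 + (-12)·512 = 12276 - 840 - 6144 = 5292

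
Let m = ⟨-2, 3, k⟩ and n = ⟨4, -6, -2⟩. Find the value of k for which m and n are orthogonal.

-13

m · n = (-2)·4 + 3·(-6) + k·(-2) = -26 - 2k
Set equal to 0: -2k = 26, so k = -13.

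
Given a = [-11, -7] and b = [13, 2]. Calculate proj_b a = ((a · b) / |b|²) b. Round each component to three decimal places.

a · b = (-11)·13 + (-7)·2 = -143 - 14 = -157
|b|² = 169 + 4 = 173
proj_b a = (-157/173) · (13, 2) ≈ (-11.798, -1.815)

(-11.798, -1.815)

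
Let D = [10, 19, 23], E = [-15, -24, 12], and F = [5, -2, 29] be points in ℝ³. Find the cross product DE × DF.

(-489, 205, 310)

DE = (-25, -43, -11)
DF = (-5, -21, 6)
i: (-43)·6 - (-11)·(-21) = -258 - 231 = -489
j: (-11)·(-5) - (-25)·6 = 55 - (-150) = 205
k: (-25)·(-21) - (-43)·(-5) = 525 - 215 = 310
DE × DF = (-489, 205, 310)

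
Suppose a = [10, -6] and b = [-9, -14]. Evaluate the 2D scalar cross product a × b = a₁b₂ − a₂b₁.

10·(-14) - (-6)·(-9) = -140 - 54 = -194

-194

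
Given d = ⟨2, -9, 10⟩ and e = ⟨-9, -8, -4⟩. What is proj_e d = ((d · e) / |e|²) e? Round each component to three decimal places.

(-0.783, -0.696, -0.348)

d · e = 2·(-9) + (-9)·(-8) + 10·(-4) = -18 + 72 - 40 = 14
|e|² = 81 + 64 + 16 = 161
proj_e d = (14/161) · (-9, -8, -4) ≈ (-0.783, -0.696, -0.348)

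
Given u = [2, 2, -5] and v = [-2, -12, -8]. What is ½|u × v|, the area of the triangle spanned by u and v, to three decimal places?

41.388

i: 2·(-8) - (-5)·(-12) = -16 - 60 = -76
j: (-5)·(-2) - 2·(-8) = 10 - (-16) = 26
k: 2·(-12) - 2·(-2) = -24 - (-4) = -20
u × v = (-76, 26, -20)
|u × v| = √((-76)² + 26² + (-20)²) = √6852 ≈ 82.7768
area = ½ · 82.7768 ≈ 41.388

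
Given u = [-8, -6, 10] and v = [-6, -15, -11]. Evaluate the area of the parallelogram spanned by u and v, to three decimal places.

274.984

i: (-6)·(-11) - 10·(-15) = 66 - (-150) = 216
j: 10·(-6) - (-8)·(-11) = -60 - 88 = -148
k: (-8)·(-15) - (-6)·(-6) = 120 - 36 = 84
u × v = (216, -148, 84)
|u × v| = √(216² + (-148)² + 84²) = √75616 ≈ 274.9836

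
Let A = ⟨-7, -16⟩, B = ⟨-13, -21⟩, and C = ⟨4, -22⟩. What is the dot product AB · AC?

AB = B − A = (-6, -5)
AC = C − A = (11, -6)
AB · AC = (-6)·11 + (-5)·(-6) = -66 + 30 = -36

-36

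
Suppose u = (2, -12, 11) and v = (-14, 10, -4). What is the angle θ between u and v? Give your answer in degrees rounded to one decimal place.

u · v = 2·(-14) + (-12)·10 + 11·(-4) = -28 - 120 - 44 = -192
|u|² = 4 + 144 + 121 = 269,  |u| = √269 ≈ 16.401219
|v|² = 196 + 100 + 16 = 312,  |v| = √312 ≈ 17.663522
cos θ = -192 / (16.401219 · 17.663522) ≈ -0.66275
θ = arccos(-0.66275) ≈ 131.5°

131.5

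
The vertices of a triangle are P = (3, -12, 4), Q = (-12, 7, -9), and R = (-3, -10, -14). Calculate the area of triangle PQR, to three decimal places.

PQ = (-15, 19, -13),  PR = (-6, 2, -18)
i: 19·(-18) - (-13)·2 = -342 - (-26) = -316
j: (-13)·(-6) - (-15)·(-18) = 78 - 270 = -192
k: (-15)·2 - 19·(-6) = -30 - (-114) = 84
PQ × PR = (-316, -192, 84)
|PQ × PR| = √143776 ≈ 379.1781
area = ½ · 379.1781 ≈ 189.589

189.589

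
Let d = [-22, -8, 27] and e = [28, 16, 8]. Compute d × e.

(-496, 932, -128)

i: (-8)·8 - 27·16 = -64 - 432 = -496
j: 27·28 - (-22)·8 = 756 - (-176) = 932
k: (-22)·16 - (-8)·28 = -352 - (-224) = -128
d × e = (-496, 932, -128)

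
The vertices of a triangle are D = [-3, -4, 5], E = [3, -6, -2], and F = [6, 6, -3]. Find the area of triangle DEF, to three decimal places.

58.534

DE = (6, -2, -7),  DF = (9, 10, -8)
i: (-2)·(-8) - (-7)·10 = 16 - (-70) = 86
j: (-7)·9 - 6·(-8) = -63 - (-48) = -15
k: 6·10 - (-2)·9 = 60 - (-18) = 78
DE × DF = (86, -15, 78)
|DE × DF| = √13705 ≈ 117.0684
area = ½ · 117.0684 ≈ 58.534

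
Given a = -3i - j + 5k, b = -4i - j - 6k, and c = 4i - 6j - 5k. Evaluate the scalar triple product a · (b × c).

b × c:
i: (-1)·(-5) - (-6)·(-6) = 5 - 36 = -31
j: (-6)·4 - (-4)·(-5) = -24 - 20 = -44
k: (-4)·(-6) - (-1)·4 = 24 - (-4) = 28
b × c = (-31, -44, 28)
a · (b × c) = (-3)·(-31) + (-1)·(-44) + 5·28 = 93 + 44 + 140 = 277

277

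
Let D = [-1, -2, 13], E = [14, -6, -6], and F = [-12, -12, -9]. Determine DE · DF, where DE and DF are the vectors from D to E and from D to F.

293

DE = E − D = (15, -4, -19)
DF = F − D = (-11, -10, -22)
DE · DF = 15·(-11) + (-4)·(-10) + (-19)·(-22) = -165 + 40 + 418 = 293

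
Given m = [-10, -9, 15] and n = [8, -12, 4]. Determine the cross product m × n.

(144, 160, 192)

i: (-9)·4 - 15·(-12) = -36 - (-180) = 144
j: 15·8 - (-10)·4 = 120 - (-40) = 160
k: (-10)·(-12) - (-9)·8 = 120 - (-72) = 192
m × n = (144, 160, 192)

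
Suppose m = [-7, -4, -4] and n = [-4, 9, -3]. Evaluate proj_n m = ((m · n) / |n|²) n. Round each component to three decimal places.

m · n = (-7)·(-4) + (-4)·9 + (-4)·(-3) = 28 - 36 + 12 = 4
|n|² = 16 + 81 + 9 = 106
proj_n m = (4/106) · (-4, 9, -3) ≈ (-0.151, 0.340, -0.113)

(-0.151, 0.340, -0.113)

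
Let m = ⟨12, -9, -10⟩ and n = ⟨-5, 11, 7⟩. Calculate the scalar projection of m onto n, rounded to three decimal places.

m · n = 12·(-5) + (-9)·11 + (-10)·7 = -60 - 99 - 70 = -229
|n| = √(25 + 121 + 49) = √195 ≈ 13.9642
comp_n m = -229 / √195 ≈ -16.399

-16.399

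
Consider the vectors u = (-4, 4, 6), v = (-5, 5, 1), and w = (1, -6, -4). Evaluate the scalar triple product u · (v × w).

v × w:
i: 5·(-4) - 1·(-6) = -20 - (-6) = -14
j: 1·1 - (-5)·(-4) = 1 - 20 = -19
k: (-5)·(-6) - 5·1 = 30 - 5 = 25
v × w = (-14, -19, 25)
u · (v × w) = (-4)·(-14) + 4·(-19) + 6·25 = 56 - 76 + 150 = 130

130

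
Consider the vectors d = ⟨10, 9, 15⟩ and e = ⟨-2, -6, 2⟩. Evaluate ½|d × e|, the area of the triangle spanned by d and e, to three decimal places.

63.103

i: 9·2 - 15·(-6) = 18 - (-90) = 108
j: 15·(-2) - 10·2 = -30 - 20 = -50
k: 10·(-6) - 9·(-2) = -60 - (-18) = -42
d × e = (108, -50, -42)
|d × e| = √(108² + (-50)² + (-42)²) = √15928 ≈ 126.2062
area = ½ · 126.2062 ≈ 63.103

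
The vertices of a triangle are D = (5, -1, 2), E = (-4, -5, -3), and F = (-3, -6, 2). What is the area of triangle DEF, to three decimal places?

DE = (-9, -4, -5),  DF = (-8, -5, 0)
i: (-4)·0 - (-5)·(-5) = 0 - 25 = -25
j: (-5)·(-8) - (-9)·0 = 40 - 0 = 40
k: (-9)·(-5) - (-4)·(-8) = 45 - 32 = 13
DE × DF = (-25, 40, 13)
|DE × DF| = √2394 ≈ 48.9285
area = ½ · 48.9285 ≈ 24.464

24.464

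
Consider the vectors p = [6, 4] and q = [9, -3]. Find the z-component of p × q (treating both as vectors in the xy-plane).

6·(-3) - 4·9 = -18 - 36 = -54

-54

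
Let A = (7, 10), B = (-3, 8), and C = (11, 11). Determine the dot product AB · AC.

AB = B − A = (-10, -2)
AC = C − A = (4, 1)
AB · AC = (-10)·4 + (-2)·1 = -40 - 2 = -42

-42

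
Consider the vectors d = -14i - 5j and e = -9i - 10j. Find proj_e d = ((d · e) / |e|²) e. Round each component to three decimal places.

d · e = (-14)·(-9) + (-5)·(-10) = 126 + 50 = 176
|e|² = 81 + 100 = 181
proj_e d = (176/181) · (-9, -10) ≈ (-8.751, -9.724)

(-8.751, -9.724)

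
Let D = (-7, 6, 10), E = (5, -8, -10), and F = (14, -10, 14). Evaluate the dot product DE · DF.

396

DE = E − D = (12, -14, -20)
DF = F − D = (21, -16, 4)
DE · DF = 12·21 + (-14)·(-16) + (-20)·4 = 252 + 224 - 80 = 396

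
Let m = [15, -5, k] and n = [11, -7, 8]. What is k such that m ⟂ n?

m · n = 15·11 + (-5)·(-7) + k·8 = 200 + 8k
Set equal to 0: 8k = -200, so k = -25.

-25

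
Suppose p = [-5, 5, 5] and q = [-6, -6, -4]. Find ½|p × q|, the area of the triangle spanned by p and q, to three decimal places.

i: 5·(-4) - 5·(-6) = -20 - (-30) = 10
j: 5·(-6) - (-5)·(-4) = -30 - 20 = -50
k: (-5)·(-6) - 5·(-6) = 30 - (-30) = 60
p × q = (10, -50, 60)
|p × q| = √(10² + (-50)² + 60²) = √6200 ≈ 78.7401
area = ½ · 78.7401 ≈ 39.370

39.370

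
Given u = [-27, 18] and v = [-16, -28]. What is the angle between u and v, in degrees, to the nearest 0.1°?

93.9

u · v = (-27)·(-16) + 18·(-28) = 432 - 504 = -72
|u|² = 729 + 324 = 1053,  |u| = √1053 ≈ 32.449961
|v|² = 256 + 784 = 1040,  |v| = √1040 ≈ 32.249031
cos θ = -72 / (32.449961 · 32.249031) ≈ -0.06880
θ = arccos(-0.06880) ≈ 93.9°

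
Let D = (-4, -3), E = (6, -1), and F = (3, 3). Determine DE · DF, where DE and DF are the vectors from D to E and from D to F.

DE = E − D = (10, 2)
DF = F − D = (7, 6)
DE · DF = 10·7 + 2·6 = 70 + 12 = 82

82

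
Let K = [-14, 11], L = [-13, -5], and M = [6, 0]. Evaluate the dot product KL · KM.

196

KL = L − K = (1, -16)
KM = M − K = (20, -11)
KL · KM = 1·20 + (-16)·(-11) = 20 + 176 = 196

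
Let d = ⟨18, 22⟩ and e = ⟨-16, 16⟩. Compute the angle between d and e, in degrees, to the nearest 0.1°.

d · e = 18·(-16) + 22·16 = -288 + 352 = 64
|d|² = 324 + 484 = 808,  |d| = √808 ≈ 28.425341
|e|² = 256 + 256 = 512,  |e| = √512 ≈ 22.627417
cos θ = 64 / (28.425341 · 22.627417) ≈ 0.09950
θ = arccos(0.09950) ≈ 84.3°

84.3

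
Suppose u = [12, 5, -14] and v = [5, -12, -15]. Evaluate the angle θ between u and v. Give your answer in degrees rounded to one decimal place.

u · v = 12·5 + 5·(-12) + (-14)·(-15) = 60 - 60 + 210 = 210
|u|² = 144 + 25 + 196 = 365,  |u| = √365 ≈ 19.104973
|v|² = 25 + 144 + 225 = 394,  |v| = √394 ≈ 19.849433
cos θ = 210 / (19.104973 · 19.849433) ≈ 0.55376
θ = arccos(0.55376) ≈ 56.4°

56.4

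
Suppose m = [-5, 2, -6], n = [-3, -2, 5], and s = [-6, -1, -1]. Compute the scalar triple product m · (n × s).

-47

n × s:
i: (-2)·(-1) - 5·(-1) = 2 - (-5) = 7
j: 5·(-6) - (-3)·(-1) = -30 - 3 = -33
k: (-3)·(-1) - (-2)·(-6) = 3 - 12 = -9
n × s = (7, -33, -9)
m · (n × s) = (-5)·7 + 2·(-33) + (-6)·(-9) = -35 - 66 + 54 = -47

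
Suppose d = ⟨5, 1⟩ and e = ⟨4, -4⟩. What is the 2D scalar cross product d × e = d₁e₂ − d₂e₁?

5·(-4) - 1·4 = -20 - 4 = -24

-24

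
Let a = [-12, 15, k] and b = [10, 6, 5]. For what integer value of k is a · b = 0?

a · b = (-12)·10 + 15·6 + k·5 = -30 + 5k
Set equal to 0: 5k = 30, so k = 6.

6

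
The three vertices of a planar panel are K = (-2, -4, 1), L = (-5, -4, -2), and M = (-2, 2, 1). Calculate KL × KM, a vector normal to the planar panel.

KL = (-3, 0, -3)
KM = (0, 6, 0)
i: 0·0 - (-3)·6 = 0 - (-18) = 18
j: (-3)·0 - (-3)·0 = 0 - 0 = 0
k: (-3)·6 - 0·0 = -18 - 0 = -18
KL × KM = (18, 0, -18)

(18, 0, -18)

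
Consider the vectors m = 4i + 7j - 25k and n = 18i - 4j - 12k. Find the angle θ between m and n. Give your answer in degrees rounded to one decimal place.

m · n = 4·18 + 7·(-4) + (-25)·(-12) = 72 - 28 + 300 = 344
|m|² = 16 + 49 + 625 = 690,  |m| = √690 ≈ 26.267851
|n|² = 324 + 16 + 144 = 484,  |n| = √484 ≈ 22.000000
cos θ = 344 / (26.267851 · 22.000000) ≈ 0.59527
θ = arccos(0.59527) ≈ 53.5°

53.5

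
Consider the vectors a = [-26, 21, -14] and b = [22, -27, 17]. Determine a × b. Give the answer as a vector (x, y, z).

(-21, 134, 240)

i: 21·17 - (-14)·(-27) = 357 - 378 = -21
j: (-14)·22 - (-26)·17 = -308 - (-442) = 134
k: (-26)·(-27) - 21·22 = 702 - 462 = 240
a × b = (-21, 134, 240)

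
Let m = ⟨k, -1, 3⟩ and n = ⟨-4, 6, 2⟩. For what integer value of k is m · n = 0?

m · n = k·(-4) + (-1)·6 + 3·2 = 0 - 4k
Set equal to 0: -4k = 0, so k = 0.

0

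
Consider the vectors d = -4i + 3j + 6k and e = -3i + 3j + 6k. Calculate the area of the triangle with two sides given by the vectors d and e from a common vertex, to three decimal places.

i: 3·6 - 6·3 = 18 - 18 = 0
j: 6·(-3) - (-4)·6 = -18 - (-24) = 6
k: (-4)·3 - 3·(-3) = -12 - (-9) = -3
d × e = (0, 6, -3)
|d × e| = √(0² + 6² + (-3)²) = √45 ≈ 6.7082
area = ½ · 6.7082 ≈ 3.354

3.354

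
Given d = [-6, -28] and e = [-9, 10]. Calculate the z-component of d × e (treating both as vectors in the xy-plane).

(-6)·10 - (-28)·(-9) = -60 - 252 = -312

-312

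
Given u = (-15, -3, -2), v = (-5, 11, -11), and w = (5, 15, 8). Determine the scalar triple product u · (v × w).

-3490

v × w:
i: 11·8 - (-11)·15 = 88 - (-165) = 253
j: (-11)·5 - (-5)·8 = -55 - (-40) = -15
k: (-5)·15 - 11·5 = -75 - 55 = -130
v × w = (253, -15, -130)
u · (v × w) = (-15)·253 + (-3)·(-15) + (-2)·(-130) = -3795 + 45 + 260 = -3490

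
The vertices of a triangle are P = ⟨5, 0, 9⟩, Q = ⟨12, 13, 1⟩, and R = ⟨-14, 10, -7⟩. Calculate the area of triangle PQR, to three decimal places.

PQ = (7, 13, -8),  PR = (-19, 10, -16)
i: 13·(-16) - (-8)·10 = -208 - (-80) = -128
j: (-8)·(-19) - 7·(-16) = 152 - (-112) = 264
k: 7·10 - 13·(-19) = 70 - (-247) = 317
PQ × PR = (-128, 264, 317)
|PQ × PR| = √186569 ≈ 431.9363
area = ½ · 431.9363 ≈ 215.968

215.968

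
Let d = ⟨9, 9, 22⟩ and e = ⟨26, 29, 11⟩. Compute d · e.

737

d · e = 9·26 + 9·29 + 22·11 = 234 + 261 + 242 = 737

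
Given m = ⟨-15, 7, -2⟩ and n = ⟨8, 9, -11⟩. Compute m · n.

m · n = (-15)·8 + 7·9 + (-2)·(-11) = -120 + 63 + 22 = -35

-35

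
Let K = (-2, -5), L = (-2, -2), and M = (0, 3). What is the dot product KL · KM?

24

KL = L − K = (0, 3)
KM = M − K = (2, 8)
KL · KM = 0·2 + 3·8 = 0 + 24 = 24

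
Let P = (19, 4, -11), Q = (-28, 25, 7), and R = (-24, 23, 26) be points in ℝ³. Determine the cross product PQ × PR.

(435, 965, 10)

PQ = (-47, 21, 18)
PR = (-43, 19, 37)
i: 21·37 - 18·19 = 777 - 342 = 435
j: 18·(-43) - (-47)·37 = -774 - (-1739) = 965
k: (-47)·19 - 21·(-43) = -893 - (-903) = 10
PQ × PR = (435, 965, 10)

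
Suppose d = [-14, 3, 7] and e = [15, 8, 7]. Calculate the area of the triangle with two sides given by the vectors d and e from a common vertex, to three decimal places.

i: 3·7 - 7·8 = 21 - 56 = -35
j: 7·15 - (-14)·7 = 105 - (-98) = 203
k: (-14)·8 - 3·15 = -112 - 45 = -157
d × e = (-35, 203, -157)
|d × e| = √((-35)² + 203² + (-157)²) = √67083 ≈ 259.0039
area = ½ · 259.0039 ≈ 129.502

129.502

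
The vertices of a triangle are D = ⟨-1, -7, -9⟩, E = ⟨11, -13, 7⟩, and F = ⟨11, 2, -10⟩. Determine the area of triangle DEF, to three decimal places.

DE = (12, -6, 16),  DF = (12, 9, -1)
i: (-6)·(-1) - 16·9 = 6 - 144 = -138
j: 16·12 - 12·(-1) = 192 - (-12) = 204
k: 12·9 - (-6)·12 = 108 - (-72) = 180
DE × DF = (-138, 204, 180)
|DE × DF| = √93060 ≈ 305.0574
area = ½ · 305.0574 ≈ 152.529

152.529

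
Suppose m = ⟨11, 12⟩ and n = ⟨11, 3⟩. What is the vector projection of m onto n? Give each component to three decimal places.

(13.285, 3.623)

m · n = 11·11 + 12·3 = 121 + 36 = 157
|n|² = 121 + 9 = 130
proj_n m = (157/130) · (11, 3) ≈ (13.285, 3.623)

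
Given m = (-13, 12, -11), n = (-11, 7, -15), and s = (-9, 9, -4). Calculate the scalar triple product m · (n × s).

n × s:
i: 7·(-4) - (-15)·9 = -28 - (-135) = 107
j: (-15)·(-9) - (-11)·(-4) = 135 - 44 = 91
k: (-11)·9 - 7·(-9) = -99 - (-63) = -36
n × s = (107, 91, -36)
m · (n × s) = (-13)·107 + 12·91 + (-11)·(-36) = -1391 + 1092 + 396 = 97

97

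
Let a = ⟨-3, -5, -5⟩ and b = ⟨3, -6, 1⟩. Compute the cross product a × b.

i: (-5)·1 - (-5)·(-6) = -5 - 30 = -35
j: (-5)·3 - (-3)·1 = -15 - (-3) = -12
k: (-3)·(-6) - (-5)·3 = 18 - (-15) = 33
a × b = (-35, -12, 33)

(-35, -12, 33)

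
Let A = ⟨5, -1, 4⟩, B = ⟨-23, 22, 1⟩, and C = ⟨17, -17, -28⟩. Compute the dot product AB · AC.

-608

AB = B − A = (-28, 23, -3)
AC = C − A = (12, -16, -32)
AB · AC = (-28)·12 + 23·(-16) + (-3)·(-32) = -336 - 368 + 96 = -608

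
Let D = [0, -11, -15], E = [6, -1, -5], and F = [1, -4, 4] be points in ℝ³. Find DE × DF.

(120, -104, 32)

DE = (6, 10, 10)
DF = (1, 7, 19)
i: 10·19 - 10·7 = 190 - 70 = 120
j: 10·1 - 6·19 = 10 - 114 = -104
k: 6·7 - 10·1 = 42 - 10 = 32
DE × DF = (120, -104, 32)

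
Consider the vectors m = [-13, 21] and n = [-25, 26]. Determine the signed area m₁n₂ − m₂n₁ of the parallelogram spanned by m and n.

187

(-13)·26 - 21·(-25) = -338 - (-525) = 187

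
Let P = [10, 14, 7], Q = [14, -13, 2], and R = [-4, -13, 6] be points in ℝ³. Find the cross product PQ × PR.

(-108, 74, -486)

PQ = (4, -27, -5)
PR = (-14, -27, -1)
i: (-27)·(-1) - (-5)·(-27) = 27 - 135 = -108
j: (-5)·(-14) - 4·(-1) = 70 - (-4) = 74
k: 4·(-27) - (-27)·(-14) = -108 - 378 = -486
PQ × PR = (-108, 74, -486)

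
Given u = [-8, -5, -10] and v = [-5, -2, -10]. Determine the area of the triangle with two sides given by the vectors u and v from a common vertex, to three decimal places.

21.685

i: (-5)·(-10) - (-10)·(-2) = 50 - 20 = 30
j: (-10)·(-5) - (-8)·(-10) = 50 - 80 = -30
k: (-8)·(-2) - (-5)·(-5) = 16 - 25 = -9
u × v = (30, -30, -9)
|u × v| = √(30² + (-30)² + (-9)²) = √1881 ≈ 43.3705
area = ½ · 43.3705 ≈ 21.685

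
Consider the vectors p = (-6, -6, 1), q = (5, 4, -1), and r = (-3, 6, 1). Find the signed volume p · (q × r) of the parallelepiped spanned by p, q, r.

-6

q × r:
i: 4·1 - (-1)·6 = 4 - (-6) = 10
j: (-1)·(-3) - 5·1 = 3 - 5 = -2
k: 5·6 - 4·(-3) = 30 - (-12) = 42
q × r = (10, -2, 42)
p · (q × r) = (-6)·10 + (-6)·(-2) + 1·42 = -60 + 12 + 42 = -6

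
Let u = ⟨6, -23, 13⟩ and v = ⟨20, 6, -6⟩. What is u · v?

u · v = 6·20 + (-23)·6 + 13·(-6) = 120 - 138 - 78 = -96

-96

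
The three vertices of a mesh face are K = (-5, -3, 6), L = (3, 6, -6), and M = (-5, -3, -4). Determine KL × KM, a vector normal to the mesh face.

(-90, 80, 0)

KL = (8, 9, -12)
KM = (0, 0, -10)
i: 9·(-10) - (-12)·0 = -90 - 0 = -90
j: (-12)·0 - 8·(-10) = 0 - (-80) = 80
k: 8·0 - 9·0 = 0 - 0 = 0
KL × KM = (-90, 80, 0)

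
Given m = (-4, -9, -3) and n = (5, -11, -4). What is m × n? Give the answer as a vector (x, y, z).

i: (-9)·(-4) - (-3)·(-11) = 36 - 33 = 3
j: (-3)·5 - (-4)·(-4) = -15 - 16 = -31
k: (-4)·(-11) - (-9)·5 = 44 - (-45) = 89
m × n = (3, -31, 89)

(3, -31, 89)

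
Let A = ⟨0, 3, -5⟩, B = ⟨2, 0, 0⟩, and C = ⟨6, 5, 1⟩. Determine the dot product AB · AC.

AB = B − A = (2, -3, 5)
AC = C − A = (6, 2, 6)
AB · AC = 2·6 + (-3)·2 + 5·6 = 12 - 6 + 30 = 36

36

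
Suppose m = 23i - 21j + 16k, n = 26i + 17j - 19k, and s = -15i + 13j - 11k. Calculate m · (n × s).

-1123

n × s:
i: 17·(-11) - (-19)·13 = -187 - (-247) = 60
j: (-19)·(-15) - 26·(-11) = 285 - (-286) = 571
k: 26·13 - 17·(-15) = 338 - (-255) = 593
n × s = (60, 571, 593)
m · (n × s) = 23·60 + (-21)·571 + 16·593 = 1380 - 11991 + 9488 = -1123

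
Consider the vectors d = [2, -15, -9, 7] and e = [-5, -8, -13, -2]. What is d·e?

213

d · e = 2·(-5) + (-15)·(-8) + (-9)·(-13) + 7·(-2) = -10 + 120 + 117 - 14 = 213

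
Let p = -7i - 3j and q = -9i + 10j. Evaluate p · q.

p · q = (-7)·(-9) + (-3)·10 = 63 - 30 = 33

33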